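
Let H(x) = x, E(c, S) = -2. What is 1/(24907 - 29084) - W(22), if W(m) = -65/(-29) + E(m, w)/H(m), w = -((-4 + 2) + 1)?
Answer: -2865741/1332463 ≈ -2.1507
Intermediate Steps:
w = 1 (w = -(-2 + 1) = -1*(-1) = 1)
W(m) = 65/29 - 2/m (W(m) = -65/(-29) - 2/m = -65*(-1/29) - 2/m = 65/29 - 2/m)
1/(24907 - 29084) - W(22) = 1/(24907 - 29084) - (65/29 - 2/22) = 1/(-4177) - (65/29 - 2*1/22) = -1/4177 - (65/29 - 1/11) = -1/4177 - 1*686/319 = -1/4177 - 686/319 = -2865741/1332463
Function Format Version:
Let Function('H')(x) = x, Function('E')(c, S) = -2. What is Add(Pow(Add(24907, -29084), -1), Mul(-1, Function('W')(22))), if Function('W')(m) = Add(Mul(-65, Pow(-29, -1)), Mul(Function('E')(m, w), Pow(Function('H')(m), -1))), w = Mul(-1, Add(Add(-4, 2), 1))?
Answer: Rational(-2865741, 1332463) ≈ -2.1507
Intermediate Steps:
w = 1 (w = Mul(-1, Add(-2, 1)) = Mul(-1, -1) = 1)
Function('W')(m) = Add(Rational(65, 29), Mul(-2, Pow(m, -1))) (Function('W')(m) = Add(Mul(-65, Pow(-29, -1)), Mul(-2, Pow(m, -1))) = Add(Mul(-65, Rational(-1, 29)), Mul(-2, Pow(m, -1))) = Add(Rational(65, 29), Mul(-2, Pow(m, -1))))
Add(Pow(Add(24907, -29084), -1), Mul(-1, Function('W')(22))) = Add(Pow(Add(24907, -29084), -1), Mul(-1, Add(Rational(65, 29), Mul(-2, Pow(22, -1))))) = Add(Pow(-4177, -1), Mul(-1, Add(Rational(65, 29), Mul(-2, Rational(1, 22))))) = Add(Rational(-1, 4177), Mul(-1, Add(Rational(65, 29), Rational(-1, 11)))) = Add(Rational(-1, 4177), Mul(-1, Rational(686, 319))) = Add(Rational(-1, 4177), Rational(-686, 319)) = Rational(-2865741, 1332463)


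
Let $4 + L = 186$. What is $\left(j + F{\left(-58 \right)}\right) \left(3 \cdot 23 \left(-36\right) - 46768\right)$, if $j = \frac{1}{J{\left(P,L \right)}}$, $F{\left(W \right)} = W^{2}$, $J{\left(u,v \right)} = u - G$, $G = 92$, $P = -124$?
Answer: $- \frac{8946908999}{54} \approx -1.6568 \cdot 10^{8}$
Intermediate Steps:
$L = 182$ ($L = -4 + 186 = 182$)
$J{\left(u,v \right)} = -92 + u$ ($J{\left(u,v \right)} = u - 92 = -92 + u$)
$j = - \frac{1}{216}$ ($j = \frac{1}{-92 - 124} = \frac{1}{-216} = - \frac{1}{216} \approx -0.0046296$)
$\left(j + F{\left(-58 \right)}\right) \left(3 \cdot 23 \left(-36\right) - 46768\right) = \left(- \frac{1}{216} + \left(-58\right)^{2}\right) \left(3 \cdot 23 \left(-36\right) - 46768\right) = \left(- \frac{1}{216} + 3364\right) \left(69 \left(-36\right) - 46768\right) = \frac{726623 \left(-2484 - 46768\right)}{216} = \frac{726623}{216} \left(-49252\right) = - \frac{8946908999}{54}$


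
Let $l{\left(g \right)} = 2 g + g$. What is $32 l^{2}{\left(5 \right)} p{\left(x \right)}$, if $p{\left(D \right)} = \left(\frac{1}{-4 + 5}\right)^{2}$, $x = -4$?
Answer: $7200$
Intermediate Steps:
$l{\left(g \right)} = 3 g$
$p{\left(D \right)} = 1$ ($p{\left(D \right)} = \left(1^{-1}\right)^{2} = 1^{2} = 1$)
$32 l^{2}{\left(5 \right)} p{\left(x \right)} = 32 \left(3 \cdot 5\right)^{2} \cdot 1 = 32 \cdot 15^{2} \cdot 1 = 32 \cdot 225 \cdot 1 = 7200 \cdot 1 = 7200$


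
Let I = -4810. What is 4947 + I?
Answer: 137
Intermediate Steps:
4947 + I = 4947 - 4810 = 137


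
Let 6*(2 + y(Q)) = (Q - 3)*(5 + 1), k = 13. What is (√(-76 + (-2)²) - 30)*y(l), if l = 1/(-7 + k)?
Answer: 145 - 29*I*√2 ≈ 145.0 - 41.012*I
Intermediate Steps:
l = ⅙ (l = 1/(-7 + 13) = 1/6 = ⅙ ≈ 0.16667)
y(Q) = -5 + Q (y(Q) = -2 + ((Q - 3)*(5 + 1))/6 = -2 + ((-3 + Q)*6)/6 = -2 + (-18 + 6*Q)/6 = -2 + (-3 + Q) = -5 + Q)
(√(-76 + (-2)²) - 30)*y(l) = (√(-76 + (-2)²) - 30)*(-5 + ⅙) = (√(-76 + 4) - 30)*(-29/6) = (√(-72) - 30)*(-29/6) = (6*I*√2 - 30)*(-29/6) = (-30 + 6*I*√2)*(-29/6) = 145 - 29*I*√2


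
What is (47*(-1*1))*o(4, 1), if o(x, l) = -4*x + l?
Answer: 705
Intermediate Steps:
o(x, l) = l - 4*x
(47*(-1*1))*o(4, 1) = (47*(-1*1))*(1 - 4*4) = (47*(-1))*(1 - 16) = -47*(-15) = 705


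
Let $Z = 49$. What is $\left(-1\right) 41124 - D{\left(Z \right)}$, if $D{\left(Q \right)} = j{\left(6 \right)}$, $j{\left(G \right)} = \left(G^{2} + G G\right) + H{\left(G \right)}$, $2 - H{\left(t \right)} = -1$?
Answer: $-41199$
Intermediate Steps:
$H{\left(t \right)} = 3$ ($H{\left(t \right)} = 2 - -1 = 2 + 1 = 3$)
$j{\left(G \right)} = 3 + 2 G^{2}$ ($j{\left(G \right)} = \left(G^{2} + G G\right) + 3 = \left(G^{2} + G^{2}\right) + 3 = 2 G^{2} + 3 = 3 + 2 G^{2}$)
$D{\left(Q \right)} = 75$ ($D{\left(Q \right)} = 3 + 2 \cdot 6^{2} = 3 + 2 \cdot 36 = 3 + 72 = 75$)
$\left(-1\right) 41124 - D{\left(Z \right)} = \left(-1\right) 41124 - 75 = -41124 - 75 = -41199$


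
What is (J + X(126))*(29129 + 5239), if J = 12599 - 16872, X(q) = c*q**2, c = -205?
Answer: -112000259904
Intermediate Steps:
X(q) = -205*q**2
J = -4273
(J + X(126))*(29129 + 5239) = (-4273 - 205*126**2)*(29129 + 5239) = (-4273 - 205*15876)*34368 = (-4273 - 3254580)*34368 = -3258853*34368 = -112000259904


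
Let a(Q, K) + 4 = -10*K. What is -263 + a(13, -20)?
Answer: -67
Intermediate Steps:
a(Q, K) = -4 - 10*K
-263 + a(13, -20) = -263 + (-4 - 10*(-20)) = -263 + (-4 + 200) = -263 + 196 = -67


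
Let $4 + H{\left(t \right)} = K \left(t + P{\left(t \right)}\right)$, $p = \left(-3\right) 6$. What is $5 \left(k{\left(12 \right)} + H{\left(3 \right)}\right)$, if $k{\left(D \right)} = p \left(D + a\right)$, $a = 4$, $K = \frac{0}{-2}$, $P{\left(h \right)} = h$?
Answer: $-1460$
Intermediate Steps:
$K = 0$ ($K = 0 \left(- \frac{1}{2}\right) = 0$)
$p = -18$
$k{\left(D \right)} = -72 - 18 D$ ($k{\left(D \right)} = - 18 \left(D + 4\right) = - 18 \left(4 + D\right) = -72 - 18 D$)
$H{\left(t \right)} = -4$ ($H{\left(t \right)} = -4 + 0 \left(t + t\right) = -4 + 0 \cdot 2 t = -4 + 0 = -4$)
$5 \left(k{\left(12 \right)} + H{\left(3 \right)}\right) = 5 \left(\left(-72 - 216\right) - 4\right) = 5 \left(-288 - 4\right) = 5 \left(-292\right) = -1460$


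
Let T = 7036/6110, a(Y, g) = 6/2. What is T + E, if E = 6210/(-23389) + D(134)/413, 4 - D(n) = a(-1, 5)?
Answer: 26218876571/29510252135 ≈ 0.88847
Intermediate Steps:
a(Y, g) = 3 (a(Y, g) = 6*(1/2) = 3)
D(n) = 1 (D(n) = 4 - 1*3 = 4 - 3 = 1)
T = 3518/3055 (T = 7036*(1/6110) = 3518/3055 ≈ 1.1516)
E = -2541341/9659657 (E = 6210/(-23389) + 1/413 = 6210*(-1/23389) + 1*(1/413) = -6210/23389 + 1/413 = -2541341/9659657 ≈ -0.26309)
T + E = 3518/3055 - 2541341/9659657 = 26218876571/29510252135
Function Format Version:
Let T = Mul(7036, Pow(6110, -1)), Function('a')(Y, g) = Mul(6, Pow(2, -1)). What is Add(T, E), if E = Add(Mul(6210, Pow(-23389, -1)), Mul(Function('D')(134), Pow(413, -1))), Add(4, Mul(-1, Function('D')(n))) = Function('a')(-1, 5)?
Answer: Rational(26218876571, 29510252135) ≈ 0.88847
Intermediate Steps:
Function('a')(Y, g) = 3 (Function('a')(Y, g) = Mul(6, Rational(1, 2)) = 3)
Function('D')(n) = 1 (Function('D')(n) = Add(4, Mul(-1, 3)) = Add(4, -3) = 1)
T = Rational(3518, 3055) (T = Mul(7036, Rational(1, 6110)) = Rational(3518, 3055) ≈ 1.1516)
E = Rational(-2541341, 9659657) (E = Add(Mul(6210, Pow(-23389, -1)), Mul(1, Pow(413, -1))) = Add(Mul(6210, Rational(-1, 23389)), Mul(1, Rational(1, 413))) = Add(Rational(-6210, 23389), Rational(1, 413)) = Rational(-2541341, 9659657) ≈ -0.26309)
Add(T, E) = Add(Rational(3518, 3055), Rational(-2541341, 9659657)) = Rational(26218876571, 29510252135)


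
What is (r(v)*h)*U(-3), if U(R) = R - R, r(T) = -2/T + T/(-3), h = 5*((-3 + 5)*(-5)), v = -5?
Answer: 0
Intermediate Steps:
h = -50 (h = 5*(2*(-5)) = 5*(-10) = -50)
r(T) = -2/T - T/3 (r(T) = -2/T + T*(-1/3) = -2/T - T/3)
U(R) = 0
(r(v)*h)*U(-3) = ((-2/(-5) - 1/3*(-5))*(-50))*0 = ((-2*(-1/5) + 5/3)*(-50))*0 = ((2/5 + 5/3)*(-50))*0 = ((31/15)*(-50))*0 = -310/3*0 = 0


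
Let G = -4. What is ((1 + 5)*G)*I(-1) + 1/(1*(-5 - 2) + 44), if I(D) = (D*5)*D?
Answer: -4439/37 ≈ -119.97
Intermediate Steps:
I(D) = 5*D² (I(D) = (5*D)*D = 5*D²)
((1 + 5)*G)*I(-1) + 1/(1*(-5 - 2) + 44) = ((1 + 5)*(-4))*(5*(-1)²) + 1/(1*(-5 - 2) + 44) = (6*(-4))*(5*1) + 1/(1*(-7) + 44) = -24*5 + 1/(-7 + 44) = -120 + 1/37 = -4439/37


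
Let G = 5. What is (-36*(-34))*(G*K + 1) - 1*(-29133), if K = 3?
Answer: 48717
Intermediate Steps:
(-36*(-34))*(G*K + 1) - 1*(-29133) = (-36*(-34))*(5*3 + 1) - 1*(-29133) = 1224*(15 + 1) + 29133 = 1224*16 + 29133 = 19584 + 29133 = 48717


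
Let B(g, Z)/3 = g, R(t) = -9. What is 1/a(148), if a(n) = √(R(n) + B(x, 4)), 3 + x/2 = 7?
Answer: √15/15 ≈ 0.25820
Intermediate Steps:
x = 8 (x = -6 + 2*7 = -6 + 14 = 8)
B(g, Z) = 3*g
a(n) = √15 (a(n) = √(-9 + 3*8) = √(-9 + 24) = √15)
1/a(148) = 1/(√15) = √15/15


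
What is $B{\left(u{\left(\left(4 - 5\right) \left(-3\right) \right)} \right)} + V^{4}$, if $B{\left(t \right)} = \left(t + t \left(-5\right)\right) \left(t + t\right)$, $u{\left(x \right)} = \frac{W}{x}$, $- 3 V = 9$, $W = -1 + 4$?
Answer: $73$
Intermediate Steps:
$W = 3$
$V = -3$ ($V = \left(- \frac{1}{3}\right) 9 = -3$)
$u{\left(x \right)} = \frac{3}{x}$
$B{\left(t \right)} = - 8 t^{2}$ ($B{\left(t \right)} = \left(t - 5 t\right) 2 t = - 4 t 2 t = - 8 t^{2}$)
$B{\left(u{\left(\left(4 - 5\right) \left(-3\right) \right)} \right)} + V^{4} = - 8 \left(\frac{3}{\left(4 - 5\right) \left(-3\right)}\right)^{2} + \left(-3\right)^{4} = - 8 \left(\frac{3}{\left(-1\right) \left(-3\right)}\right)^{2} + 81 = - 8 \left(\frac{3}{3}\right)^{2} + 81 = - 8 \left(3 \cdot \frac{1}{3}\right)^{2} + 81 = - 8 \cdot 1^{2} + 81 = \left(-8\right) 1 + 81 = -8 + 81 = 73$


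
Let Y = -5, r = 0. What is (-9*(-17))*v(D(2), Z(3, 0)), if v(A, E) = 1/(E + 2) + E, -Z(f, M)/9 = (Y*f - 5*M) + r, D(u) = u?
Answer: 2829888/137 ≈ 20656.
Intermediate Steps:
Z(f, M) = 45*M + 45*f (Z(f, M) = -9*((-5*f - 5*M) + 0) = -9*((-5*M - 5*f) + 0) = -9*(-5*M - 5*f) = 45*M + 45*f)
v(A, E) = E + 1/(2 + E) (v(A, E) = 1/(2 + E) + E = E + 1/(2 + E))
(-9*(-17))*v(D(2), Z(3, 0)) = (-9*(-17))*((1 + (45*0 + 45*3)**2 + 2*(45*0 + 45*3))/(2 + (45*0 + 45*3))) = 153*((1 + (0 + 135)**2 + 2*(0 + 135))/(2 + (0 + 135))) = 153*((1 + 135**2 + 2*135)/(2 + 135)) = 153*((1 + 18225 + 270)/137) = 153*((1/137)*18496) = 153*(18496/137) = 2829888/137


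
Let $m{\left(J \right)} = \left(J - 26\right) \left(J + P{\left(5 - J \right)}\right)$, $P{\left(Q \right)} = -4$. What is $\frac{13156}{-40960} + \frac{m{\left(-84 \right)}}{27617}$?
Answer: $\frac{8290887}{282798080} \approx 0.029317$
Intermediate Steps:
$m{\left(J \right)} = \left(-26 + J\right) \left(-4 + J\right)$ ($m{\left(J \right)} = \left(J - 26\right) \left(J - 4\right) = \left(-26 + J\right) \left(-4 + J\right)$)
$\frac{13156}{-40960} + \frac{m{\left(-84 \right)}}{27617} = \frac{13156}{-40960} + \frac{104 + \left(-84\right)^{2} - -2520}{27617} = 13156 \left(- \frac{1}{40960}\right) + \left(104 + 7056 + 2520\right) \frac{1}{27617} = - \frac{3289}{10240} + 9680 \cdot \frac{1}{27617} = - \frac{3289}{10240} + \frac{9680}{27617} = \frac{8290887}{282798080}$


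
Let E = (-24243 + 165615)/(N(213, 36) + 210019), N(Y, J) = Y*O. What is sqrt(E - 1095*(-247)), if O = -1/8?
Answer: sqrt(763306882470690729)/1679939 ≈ 520.06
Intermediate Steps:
O = -1/8 (O = -1*1/8 = -1/8 ≈ -0.12500)
N(Y, J) = -Y/8 (N(Y, J) = Y*(-1/8) = -Y/8)
E = 1130976/1679939 (E = (-24243 + 165615)/(-1/8*213 + 210019) = 141372/(-213/8 + 210019) = 141372/(1679939/8) = 141372*(8/1679939) = 1130976/1679939 ≈ 0.67322)
sqrt(E - 1095*(-247)) = sqrt(1130976/1679939 - 1095*(-247)) = sqrt(1130976/1679939 + 270465) = sqrt(454365832611/1679939) = sqrt(763306882470690729)/1679939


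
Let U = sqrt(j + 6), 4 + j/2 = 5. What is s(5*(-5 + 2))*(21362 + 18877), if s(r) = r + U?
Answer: -603585 + 80478*sqrt(2) ≈ -4.8977e+5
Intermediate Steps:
j = 2 (j = -8 + 2*5 = -8 + 10 = 2)
U = 2*sqrt(2) (U = sqrt(2 + 6) = sqrt(8) = 2*sqrt(2) ≈ 2.8284)
s(r) = r + 2*sqrt(2)
s(5*(-5 + 2))*(21362 + 18877) = (5*(-5 + 2) + 2*sqrt(2))*(21362 + 18877) = (5*(-3) + 2*sqrt(2))*40239 = (-15 + 2*sqrt(2))*40239 = -603585 + 80478*sqrt(2)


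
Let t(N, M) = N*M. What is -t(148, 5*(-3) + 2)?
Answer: 1924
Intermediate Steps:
t(N, M) = M*N
-t(148, 5*(-3) + 2) = -(5*(-3) + 2)*148 = -(-15 + 2)*148 = -(-13)*148 = -1*(-1924) = 1924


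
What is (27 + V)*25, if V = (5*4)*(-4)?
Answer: -1325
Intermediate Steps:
V = -80 (V = 20*(-4) = -80)
(27 + V)*25 = (27 - 80)*25 = -53*25 = -1325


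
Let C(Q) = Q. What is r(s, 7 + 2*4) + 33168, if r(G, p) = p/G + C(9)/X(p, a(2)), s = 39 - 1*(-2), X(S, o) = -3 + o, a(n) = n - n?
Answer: 1359780/41 ≈ 33165.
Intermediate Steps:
a(n) = 0
s = 41 (s = 39 + 2 = 41)
r(G, p) = -3 + p/G (r(G, p) = p/G + 9/(-3 + 0) = p/G + 9/(-3) = p/G + 9*(-⅓) = p/G - 3 = -3 + p/G)
r(s, 7 + 2*4) + 33168 = (-3 + (7 + 2*4)/41) + 33168 = (-3 + (7 + 8)*(1/41)) + 33168 = (-3 + 15*(1/41)) + 33168 = (-3 + 15/41) + 33168 = -108/41 + 33168 = 1359780/41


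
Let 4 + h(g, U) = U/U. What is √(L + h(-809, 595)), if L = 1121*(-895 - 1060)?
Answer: I*√2191558 ≈ 1480.4*I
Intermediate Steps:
h(g, U) = -3 (h(g, U) = -4 + U/U = -4 + 1 = -3)
L = -2191555 (L = 1121*(-1955) = -2191555)
√(L + h(-809, 595)) = √(-2191555 - 3) = √(-2191558) = I*√2191558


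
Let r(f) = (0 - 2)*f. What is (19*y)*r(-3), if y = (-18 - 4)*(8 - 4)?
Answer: -10032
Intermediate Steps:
r(f) = -2*f
y = -88 (y = -22*4 = -88)
(19*y)*r(-3) = (19*(-88))*(-2*(-3)) = -1672*6 = -10032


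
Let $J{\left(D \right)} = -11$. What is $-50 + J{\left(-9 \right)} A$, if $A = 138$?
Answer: $-1568$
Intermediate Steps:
$-50 + J{\left(-9 \right)} A = -50 - 1518 = -1568$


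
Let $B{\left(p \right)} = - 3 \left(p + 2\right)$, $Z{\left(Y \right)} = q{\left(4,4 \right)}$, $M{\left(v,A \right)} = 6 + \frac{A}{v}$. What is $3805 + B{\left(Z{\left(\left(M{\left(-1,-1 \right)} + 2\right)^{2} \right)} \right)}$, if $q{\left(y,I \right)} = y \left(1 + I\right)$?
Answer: $3739$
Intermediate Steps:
$Z{\left(Y \right)} = 20$ ($Z{\left(Y \right)} = 4 \left(1 + 4\right) = 4 \cdot 5 = 20$)
$B{\left(p \right)} = -6 - 3 p$ ($B{\left(p \right)} = - 3 \left(2 + p\right) = -6 - 3 p$)
$3805 + B{\left(Z{\left(\left(M{\left(-1,-1 \right)} + 2\right)^{2} \right)} \right)} = 3805 - 66 = 3739$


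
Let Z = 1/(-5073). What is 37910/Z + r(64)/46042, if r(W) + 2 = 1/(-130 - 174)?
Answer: -2691822450066849/13996768 ≈ -1.9232e+8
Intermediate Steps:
Z = -1/5073 ≈ -0.00019712
r(W) = -609/304 (r(W) = -2 + 1/(-130 - 174) = -2 + 1/(-304) = -2 - 1/304 = -609/304)
37910/Z + r(64)/46042 = 37910/(-1/5073) - 609/304/46042 = 37910*(-5073) - 609/304*1/46042 = -192317430 - 609/13996768 = -2691822450066849/13996768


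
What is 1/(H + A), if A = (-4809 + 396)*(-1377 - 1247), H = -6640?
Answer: 1/11573072 ≈ 8.6407e-8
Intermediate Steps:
A = 11579712 (A = -4413*(-2624) = 11579712)
1/(H + A) = 1/(-6640 + 11579712) = 1/11573072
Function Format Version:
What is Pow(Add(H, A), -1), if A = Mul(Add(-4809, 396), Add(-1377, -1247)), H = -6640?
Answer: Rational(1, 11573072) ≈ 8.6407e-8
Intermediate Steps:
A = 11579712 (A = Mul(-4413, -2624) = 11579712)
Pow(Add(H, A), -1) = Pow(Add(-6640, 11579712), -1) = Pow(11573072, -1) = Rational(1, 11573072)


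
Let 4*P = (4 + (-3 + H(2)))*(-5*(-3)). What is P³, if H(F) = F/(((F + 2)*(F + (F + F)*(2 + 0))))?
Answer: 250047/4096 ≈ 61.047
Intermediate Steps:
H(F) = 1/(5*(2 + F)) (H(F) = F/(((2 + F)*(F + (2*F)*2))) = F/(((2 + F)*(F + 4*F))) = F/(((2 + F)*(5*F))) = F/((5*F*(2 + F))) = F*(1/(5*F*(2 + F))) = 1/(5*(2 + F)))
P = 63/16 (P = ((4 + (-3 + 1/(5*(2 + 2))))*(-5*(-3)))/4 = ((4 + (-3 + (⅕)/4))*15)/4 = ((4 + (-3 + (⅕)*(¼)))*15)/4 = ((4 + (-3 + 1/20))*15)/4 = ((4 - 59/20)*15)/4 = ((21/20)*15)/4 = (¼)*(63/4) = 63/16 ≈ 3.9375)
P³ = (63/16)³ = 250047/4096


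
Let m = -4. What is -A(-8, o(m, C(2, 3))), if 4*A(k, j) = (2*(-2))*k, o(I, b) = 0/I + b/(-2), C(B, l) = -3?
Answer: -8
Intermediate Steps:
o(I, b) = -b/2 (o(I, b) = 0 + b*(-1/2) = 0 - b/2 = -b/2)
A(k, j) = -k (A(k, j) = ((2*(-2))*k)/4 = (-4*k)/4 = -k)
-A(-8, o(m, C(2, 3))) = -(-1)*(-8) = -1*8 = -8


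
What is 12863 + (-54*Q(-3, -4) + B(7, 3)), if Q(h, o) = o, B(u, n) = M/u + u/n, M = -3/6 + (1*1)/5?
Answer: 2747071/210 ≈ 13081.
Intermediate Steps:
M = -3/10 (M = -3*⅙ + 1*(⅕) = -½ + ⅕ = -3/10 ≈ -0.30000)
B(u, n) = -3/(10*u) + u/n
12863 + (-54*Q(-3, -4) + B(7, 3)) = 12863 + (-54*(-4) + (-3/10/7 + 7/3)) = 12863 + (216 + (-3/10*⅐ + 7*(⅓))) = 12863 + (216 + (-3/70 + 7/3)) = 12863 + (216 + 481/210) = 12863 + 45841/210 = 2747071/210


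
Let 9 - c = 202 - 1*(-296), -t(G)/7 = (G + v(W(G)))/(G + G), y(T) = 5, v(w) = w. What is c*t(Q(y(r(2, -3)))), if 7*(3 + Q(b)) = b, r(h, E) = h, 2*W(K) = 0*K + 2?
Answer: 30807/32 ≈ 962.72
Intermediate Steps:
W(K) = 1 (W(K) = (0*K + 2)/2 = (0 + 2)/2 = (½)*2 = 1)
Q(b) = -3 + b/7
t(G) = -7*(1 + G)/(2*G) (t(G) = -7*(G + 1)/(G + G) = -7*(1 + G)/(2*G))
c = -489 (c = 9 - (202 - 1*(-296)) = 9 - (202 + 296) = 9 - 1*498 = 9 - 498 = -489)
c*t(Q(y(r(2, -3)))) = -3423*(-1 - (-3 + (⅐)*5))/(2*(-3 + (⅐)*5)) = -3423*(-1 - (-3 + 5/7))/(2*(-3 + 5/7)) = -3423*(-1 - 1*(-16/7))/(2*(-16/7)) = -3423*(-7)*(-1 + 16/7)/(2*16) = -3423*(-7)*9/(2*16*7) = -489*(-63/32) = 30807/32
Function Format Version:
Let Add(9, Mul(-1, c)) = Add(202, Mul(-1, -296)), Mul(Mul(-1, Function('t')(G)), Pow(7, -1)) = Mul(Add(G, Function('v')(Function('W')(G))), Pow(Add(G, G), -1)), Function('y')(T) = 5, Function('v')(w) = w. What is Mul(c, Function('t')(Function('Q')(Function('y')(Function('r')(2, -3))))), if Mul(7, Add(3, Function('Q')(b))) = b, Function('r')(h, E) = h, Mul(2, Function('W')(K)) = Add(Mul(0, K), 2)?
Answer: Rational(30807, 32) ≈ 962.72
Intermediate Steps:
Function('W')(K) = 1 (Function('W')(K) = Mul(Rational(1, 2), Add(Mul(0, K), 2)) = Mul(Rational(1, 2), Add(0, 2)) = Mul(Rational(1, 2), 2) = 1)
Function('Q')(b) = Add(-3, Mul(Rational(1, 7), b))
Function('t')(G) = Mul(Rational(-7, 2), Pow(G, -1), Add(1, G)) (Function('t')(G) = Mul(-7, Mul(Add(G, 1), Pow(Add(G, G), -1))) = Mul(-7, Mul(Add(1, G), Pow(Mul(2, G), -1))) = Mul(-7, Mul(Add(1, G), Mul(Rational(1, 2), Pow(G, -1)))) = Mul(-7, Mul(Rational(1, 2), Pow(G, -1), Add(1, G))) = Mul(Rational(-7, 2), Pow(G, -1), Add(1, G)))
c = -489 (c = Add(9, Mul(-1, Add(202, Mul(-1, -296)))) = Add(9, Mul(-1, Add(202, 296))) = Add(9, Mul(-1, 498)) = Add(9, -498) = -489)
Mul(c, Function('t')(Function('Q')(Function('y')(Function('r')(2, -3))))) = Mul(-489, Mul(Rational(7, 2), Pow(Add(-3, Mul(Rational(1, 7), 5)), -1), Add(-1, Mul(-1, Add(-3, Mul(Rational(1, 7), 5)))))) = Mul(-489, Mul(Rational(7, 2), Pow(Add(-3, Rational(5, 7)), -1), Add(-1, Mul(-1, Add(-3, Rational(5, 7)))))) = Mul(-489, Mul(Rational(7, 2), Pow(Rational(-16, 7), -1), Add(-1, Mul(-1, Rational(-16, 7))))) = Mul(-489, Mul(Rational(7, 2), Rational(-7, 16), Add(-1, Rational(16, 7)))) = Mul(-489, Mul(Rational(7, 2), Rational(-7, 16), Rational(9, 7))) = Mul(-489, Rational(-63, 32)) = Rational(30807, 32)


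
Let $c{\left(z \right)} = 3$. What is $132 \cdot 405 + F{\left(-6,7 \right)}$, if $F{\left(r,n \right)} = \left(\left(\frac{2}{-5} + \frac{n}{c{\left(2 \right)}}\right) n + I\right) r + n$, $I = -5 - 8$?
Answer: $\frac{267319}{5} \approx 53464.0$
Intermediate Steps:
$I = -13$ ($I = -5 - 8 = -13$)
$F{\left(r,n \right)} = n + r \left(-13 + n \left(- \frac{2}{5} + \frac{n}{3}\right)\right)$ ($F{\left(r,n \right)} = \left(\left(\frac{2}{-5} + \frac{n}{3}\right) n - 13\right) r + n = \left(\left(2 \left(- \frac{1}{5}\right) + n \frac{1}{3}\right) n - 13\right) r + n = \left(\left(- \frac{2}{5} + \frac{n}{3}\right) n - 13\right) r + n = \left(n \left(- \frac{2}{5} + \frac{n}{3}\right) - 13\right) r + n = \left(-13 + n \left(- \frac{2}{5} + \frac{n}{3}\right)\right) r + n = r \left(-13 + n \left(- \frac{2}{5} + \frac{n}{3}\right)\right) + n = n + r \left(-13 + n \left(- \frac{2}{5} + \frac{n}{3}\right)\right)$)
$132 \cdot 405 + F{\left(-6,7 \right)} = 132 \cdot 405 + \left(7 - -78 - \frac{14}{5} \left(-6\right) + \frac{1}{3} \left(-6\right) 7^{2}\right) = 53460 + \left(7 + 78 + \frac{84}{5} + \frac{1}{3} \left(-6\right) 49\right) = 53460 + \left(7 + 78 + \frac{84}{5} - 98\right) = 53460 + \frac{19}{5} = \frac{267319}{5}$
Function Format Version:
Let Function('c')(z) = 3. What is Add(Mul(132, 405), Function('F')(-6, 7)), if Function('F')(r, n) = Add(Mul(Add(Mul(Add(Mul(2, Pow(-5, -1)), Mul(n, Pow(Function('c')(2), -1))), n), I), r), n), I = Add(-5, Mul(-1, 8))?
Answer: Rational(267319, 5) ≈ 53464.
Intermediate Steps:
I = -13 (I = Add(-5, -8) = -13)
Function('F')(r, n) = Add(n, Mul(r, Add(-13, Mul(n, Add(Rational(-2, 5), Mul(Rational(1, 3), n)))))) (Function('F')(r, n) = Add(Mul(Add(Mul(Add(Mul(2, Pow(-5, -1)), Mul(n, Pow(3, -1))), n), -13), r), n) = Add(Mul(Add(Mul(Add(Mul(2, Rational(-1, 5)), Mul(n, Rational(1, 3))), n), -13), r), n) = Add(Mul(Add(Mul(Add(Rational(-2, 5), Mul(Rational(1, 3), n)), n), -13), r), n) = Add(Mul(Add(Mul(n, Add(Rational(-2, 5), Mul(Rational(1, 3), n))), -13), r), n) = Add(Mul(Add(-13, Mul(n, Add(Rational(-2, 5), Mul(Rational(1, 3), n)))), r), n) = Add(Mul(r, Add(-13, Mul(n, Add(Rational(-2, 5), Mul(Rational(1, 3), n))))), n) = Add(n, Mul(r, Add(-13, Mul(n, Add(Rational(-2, 5), Mul(Rational(1, 3), n)))))))
Add(Mul(132, 405), Function('F')(-6, 7)) = Add(Mul(132, 405), Add(7, Mul(-13, -6), Mul(Rational(-2, 5), 7, -6), Mul(Rational(1, 3), -6, Pow(7, 2)))) = Add(53460, Add(7, 78, Rational(84, 5), Mul(Rational(1, 3), -6, 49))) = Add(53460, Add(7, 78, Rational(84, 5), -98)) = Add(53460, Rational(19, 5)) = Rational(267319, 5)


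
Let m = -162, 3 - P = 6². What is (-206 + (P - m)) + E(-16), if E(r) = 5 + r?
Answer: -88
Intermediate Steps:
P = -33 (P = 3 - 1*6² = 3 - 1*36 = 3 - 36 = -33)
(-206 + (P - m)) + E(-16) = (-206 + (-33 - 1*(-162))) + (5 - 16) = (-206 + (-33 + 162)) - 11 = (-206 + 129) - 11 = -77 - 11 = -88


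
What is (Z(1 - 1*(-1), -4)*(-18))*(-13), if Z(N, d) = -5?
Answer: -1170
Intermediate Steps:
(Z(1 - 1*(-1), -4)*(-18))*(-13) = -5*(-18)*(-13) = 90*(-13) = -1170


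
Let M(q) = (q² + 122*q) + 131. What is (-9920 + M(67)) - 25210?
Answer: -22336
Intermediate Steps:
M(q) = 131 + q² + 122*q
(-9920 + M(67)) - 25210 = (-9920 + (131 + 67² + 122*67)) - 25210 = (-9920 + (131 + 4489 + 8174)) - 25210 = (-9920 + 12794) - 25210 = 2874 - 25210 = -22336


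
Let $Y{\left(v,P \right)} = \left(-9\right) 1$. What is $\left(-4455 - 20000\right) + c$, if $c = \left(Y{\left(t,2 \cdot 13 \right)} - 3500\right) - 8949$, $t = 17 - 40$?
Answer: $-36913$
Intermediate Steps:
$t = -23$
$Y{\left(v,P \right)} = -9$
$c = -12458$ ($c = \left(-9 - 3500\right) - 8949 = -3509 - 8949 = -12458$)
$\left(-4455 - 20000\right) + c = \left(-4455 - 20000\right) - 12458 = -24455 - 12458 = -36913$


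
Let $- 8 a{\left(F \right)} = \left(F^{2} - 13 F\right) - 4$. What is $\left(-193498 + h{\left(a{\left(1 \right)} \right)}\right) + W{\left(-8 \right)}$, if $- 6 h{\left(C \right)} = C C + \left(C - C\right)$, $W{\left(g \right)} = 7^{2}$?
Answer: $- \frac{580349}{3} \approx -1.9345 \cdot 10^{5}$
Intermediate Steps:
$W{\left(g \right)} = 49$
$a{\left(F \right)} = \frac{1}{2} - \frac{F^{2}}{8} + \frac{13 F}{8}$ ($a{\left(F \right)} = - \frac{\left(F^{2} - 13 F\right) - 4}{8} = - \frac{-4 + F^{2} - 13 F}{8} = \frac{1}{2} - \frac{F^{2}}{8} + \frac{13 F}{8}$)
$h{\left(C \right)} = - \frac{C^{2}}{6}$ ($h{\left(C \right)} = - \frac{C C + \left(C - C\right)}{6} = - \frac{C^{2} + 0}{6} = - \frac{C^{2}}{6}$)
$\left(-193498 + h{\left(a{\left(1 \right)} \right)}\right) + W{\left(-8 \right)} = \left(-193498 - \frac{\left(\frac{1}{2} - \frac{1^{2}}{8} + \frac{13}{8} \cdot 1\right)^{2}}{6}\right) + 49 = \left(-193498 - \frac{\left(\frac{1}{2} - \frac{1}{8} + \frac{13}{8}\right)^{2}}{6}\right) + 49 = \left(-193498 - \frac{2^{2}}{6}\right) + 49 = \left(-193498 - \frac{2}{3}\right) + 49 = - \frac{580496}{3} + 49 = - \frac{580349}{3}$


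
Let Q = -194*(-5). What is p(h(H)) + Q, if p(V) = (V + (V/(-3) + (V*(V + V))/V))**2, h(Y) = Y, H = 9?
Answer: 1546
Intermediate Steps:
p(V) = 64*V**2/9 (p(V) = (V + (V*(-1/3) + (V*(2*V))/V))**2 = (V + (-V/3 + (2*V**2)/V))**2 = (V + (-V/3 + 2*V))**2 = (V + 5*V/3)**2 = (8*V/3)**2 = 64*V**2/9)
Q = 970
p(h(H)) + Q = (64/9)*9**2 + 970 = (64/9)*81 + 970 = 576 + 970 = 1546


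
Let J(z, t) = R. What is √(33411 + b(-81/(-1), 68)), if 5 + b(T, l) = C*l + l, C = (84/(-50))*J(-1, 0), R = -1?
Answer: √839706/5 ≈ 183.27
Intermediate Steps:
J(z, t) = -1
C = 42/25 (C = (84/(-50))*(-1) = (84*(-1/50))*(-1) = -42/25*(-1) = 42/25 ≈ 1.6800)
b(T, l) = -5 + 67*l/25 (b(T, l) = -5 + (42*l/25 + l) = -5 + 67*l/25)
√(33411 + b(-81/(-1), 68)) = √(33411 + (-5 + (67/25)*68)) = √(33411 + (-5 + 4556/25)) = √(33411 + 4431/25) = √(839706/25) = √839706/5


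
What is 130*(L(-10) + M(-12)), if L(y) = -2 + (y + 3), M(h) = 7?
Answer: -260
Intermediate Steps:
L(y) = 1 + y (L(y) = -2 + (3 + y) = 1 + y)
130*(L(-10) + M(-12)) = 130*((1 - 10) + 7) = 130*(-9 + 7) = 130*(-2) = -260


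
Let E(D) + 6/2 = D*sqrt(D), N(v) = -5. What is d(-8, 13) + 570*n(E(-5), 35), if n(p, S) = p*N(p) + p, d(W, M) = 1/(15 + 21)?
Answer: 246241/36 + 11400*I*sqrt(5) ≈ 6840.0 + 25491.0*I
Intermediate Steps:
d(W, M) = 1/36
E(D) = -3 + D**(3/2) (E(D) = -3 + D*sqrt(D) = -3 + D**(3/2))
n(p, S) = -4*p (n(p, S) = p*(-5) + p = -5*p + p = -4*p)
d(-8, 13) + 570*n(E(-5), 35) = 1/36 + 570*(-4*(-3 + (-5)**(3/2))) = 1/36 + 570*(-4*(-3 - 5*I*sqrt(5))) = 1/36 + 570*(12 + 20*I*sqrt(5)) = 1/36 + (6840 + 11400*I*sqrt(5)) = 246241/36 + 11400*I*sqrt(5)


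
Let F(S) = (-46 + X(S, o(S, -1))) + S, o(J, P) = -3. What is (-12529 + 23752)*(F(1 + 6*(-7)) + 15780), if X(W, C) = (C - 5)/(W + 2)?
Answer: 2289622935/13 ≈ 1.7612e+8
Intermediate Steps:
X(W, C) = (-5 + C)/(2 + W)
F(S) = -46 + S - 8/(2 + S) (F(S) = (-46 + (-5 - 3)/(2 + S)) + S = (-46 - 8/(2 + S)) + S = -46 + S - 8/(2 + S))
(-12529 + 23752)*(F(1 + 6*(-7)) + 15780) = (-12529 + 23752)*((-8 + (-46 + (1 + 6*(-7)))*(2 + (1 + 6*(-7))))/(2 + (1 + 6*(-7))) + 15780) = 11223*((-8 + (-46 + (1 - 42))*(2 + (1 - 42)))/(2 + (1 - 42)) + 15780) = 11223*((-8 + (-46 - 41)*(2 - 41))/(2 - 41) + 15780) = 11223*((-8 - 87*(-39))/(-39) + 15780) = 11223*(-(-8 + 3393)/39 + 15780) = 11223*(-1/39*3385 + 15780) = 11223*(-3385/39 + 15780) = 11223*(612035/39) = 2289622935/13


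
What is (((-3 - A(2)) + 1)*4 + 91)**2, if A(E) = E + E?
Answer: 4489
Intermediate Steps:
A(E) = 2*E
(((-3 - A(2)) + 1)*4 + 91)**2 = (((-3 - 2*2) + 1)*4 + 91)**2 = (((-3 - 1*4) + 1)*4 + 91)**2 = (((-3 - 4) + 1)*4 + 91)**2 = ((-7 + 1)*4 + 91)**2 = (-6*4 + 91)**2 = (-24 + 91)**2 = 67**2 = 4489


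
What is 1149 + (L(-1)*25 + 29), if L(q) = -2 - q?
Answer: 1153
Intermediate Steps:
1149 + (L(-1)*25 + 29) = 1149 + ((-2 - 1*(-1))*25 + 29) = 1149 + ((-2 + 1)*25 + 29) = 1149 + (-1*25 + 29) = 1149 + (-25 + 29) = 1149 + 4 = 1153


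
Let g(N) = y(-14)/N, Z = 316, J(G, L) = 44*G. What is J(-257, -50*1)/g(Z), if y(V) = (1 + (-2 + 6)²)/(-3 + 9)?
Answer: -21439968/17 ≈ -1.2612e+6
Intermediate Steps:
y(V) = 17/6 (y(V) = (1 + 4²)/6 = (1 + 16)*(⅙) = 17*(⅙) = 17/6)
g(N) = 17/(6*N)
J(-257, -50*1)/g(Z) = (44*(-257))/(((17/6)/316)) = -11308/((17/6)*(1/316)) = -11308/17/1896 = -11308*1896/17 = -21439968/17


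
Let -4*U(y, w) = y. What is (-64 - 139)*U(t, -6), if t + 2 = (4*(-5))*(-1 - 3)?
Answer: 7917/2 ≈ 3958.5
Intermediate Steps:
t = 78 (t = -2 + (4*(-5))*(-1 - 3) = -2 - 20*(-4) = -2 + 80 = 78)
U(y, w) = -y/4
(-64 - 139)*U(t, -6) = (-64 - 139)*(-1/4*78) = -203*(-39/2) = 7917/2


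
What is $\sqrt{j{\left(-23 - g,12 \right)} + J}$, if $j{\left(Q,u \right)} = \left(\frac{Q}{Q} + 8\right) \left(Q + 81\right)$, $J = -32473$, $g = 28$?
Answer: $i \sqrt{32203} \approx 179.45 i$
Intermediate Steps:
$j{\left(Q,u \right)} = 729 + 9 Q$ ($j{\left(Q,u \right)} = \left(1 + 8\right) \left(81 + Q\right) = 9 \left(81 + Q\right) = 729 + 9 Q$)
$\sqrt{j{\left(-23 - g,12 \right)} + J} = \sqrt{\left(729 + 9 \left(-23 - 28\right)\right) - 32473} = \sqrt{\left(729 + 9 \left(-51\right)\right) - 32473} = \sqrt{\left(729 - 459\right) - 32473} = \sqrt{270 - 32473} = \sqrt{-32203} = i \sqrt{32203}$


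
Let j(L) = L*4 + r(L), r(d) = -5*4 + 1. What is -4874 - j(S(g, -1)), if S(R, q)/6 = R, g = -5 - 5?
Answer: -4615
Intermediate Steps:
g = -10
S(R, q) = 6*R
r(d) = -19 (r(d) = -20 + 1 = -19)
j(L) = -19 + 4*L (j(L) = L*4 - 19 = 4*L - 19 = -19 + 4*L)
-4874 - j(S(g, -1)) = -4874 - (-19 + 4*(6*(-10))) = -4874 - (-19 + 4*(-60)) = -4874 - (-19 - 240) = -4874 - 1*(-259) = -4874 + 259 = -4615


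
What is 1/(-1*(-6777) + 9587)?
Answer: 1/16364 ≈ 6.1110e-5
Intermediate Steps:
1/(-1*(-6777) + 9587) = 1/(6777 + 9587) = 1/16364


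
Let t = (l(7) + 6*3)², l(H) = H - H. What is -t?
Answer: -324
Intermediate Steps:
l(H) = 0
t = 324 (t = (0 + 6*3)² = (0 + 18)² = 18² = 324)
-t = -1*324 = -324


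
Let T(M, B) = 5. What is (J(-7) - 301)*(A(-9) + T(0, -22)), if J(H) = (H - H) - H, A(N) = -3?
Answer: -588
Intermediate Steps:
J(H) = -H (J(H) = 0 - H = -H)
(J(-7) - 301)*(A(-9) + T(0, -22)) = (-1*(-7) - 301)*(-3 + 5) = (7 - 301)*2 = -294*2 = -588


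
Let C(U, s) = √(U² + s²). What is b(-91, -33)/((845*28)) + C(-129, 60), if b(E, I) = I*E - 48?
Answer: 591/4732 + 3*√2249 ≈ 142.40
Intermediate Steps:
b(E, I) = -48 + E*I (b(E, I) = E*I - 48 = -48 + E*I)
b(-91, -33)/((845*28)) + C(-129, 60) = (-48 - 91*(-33))/((845*28)) + √((-129)² + 60²) = (-48 + 3003)/23660 + √(16641 + 3600) = 2955*(1/23660) + √20241 = 591/4732 + 3*√2249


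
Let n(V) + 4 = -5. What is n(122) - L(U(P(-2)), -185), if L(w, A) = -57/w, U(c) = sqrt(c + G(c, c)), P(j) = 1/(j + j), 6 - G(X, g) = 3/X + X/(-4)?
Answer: -9 + 228*sqrt(283)/283 ≈ 4.5532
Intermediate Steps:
G(X, g) = 6 - 3/X + X/4 (G(X, g) = 6 - (3/X + X/(-4)) = 6 - (3/X + X*(-1/4)) = 6 - (3/X - X/4) = 6 + (-3/X + X/4) = 6 - 3/X + X/4)
n(V) = -9 (n(V) = -4 - 5 = -9)
P(j) = 1/(2*j)
U(c) = sqrt(6 - 3/c + 5*c/4) (U(c) = sqrt(c + (6 - 3/c + c/4)) = sqrt(6 - 3/c + 5*c/4))
n(122) - L(U(P(-2)), -185) = -9 - (-57)/(sqrt(24 - 12/((1/2)/(-2)) + 5*((1/2)/(-2)))/2) = -9 - (-57)/(sqrt(24 - 12/((1/2)*(-1/2)) + 5*((1/2)*(-1/2)))/2) = -9 - (-57)/(sqrt(24 - 12/(-1/4) + 5*(-1/4))/2) = -9 - (-57)/(sqrt(24 - 12*(-4) - 5/4)/2) = -9 - (-57)/(sqrt(24 + 48 - 5/4)/2) = -9 - (-57)/(sqrt(283/4)/2) = -9 - (-57)/((sqrt(283)/2)/2) = -9 - (-57)/(sqrt(283)/4) = -9 - (-57)*4*sqrt(283)/283 = -9 - (-228)*sqrt(283)/283 = -9 + 228*sqrt(283)/283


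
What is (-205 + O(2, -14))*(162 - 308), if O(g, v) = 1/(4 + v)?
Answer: 149723/5 ≈ 29945.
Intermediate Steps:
(-205 + O(2, -14))*(162 - 308) = (-205 + 1/(4 - 14))*(162 - 308) = (-205 + 1/(-10))*(-146) = (-205 - ⅒)*(-146) = -2051/10*(-146) = 149723/5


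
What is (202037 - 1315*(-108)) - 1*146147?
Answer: 197910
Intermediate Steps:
(202037 - 1315*(-108)) - 1*146147 = (202037 - 1*(-142020)) - 146147 = (202037 + 142020) - 146147 = 344057 - 146147 = 197910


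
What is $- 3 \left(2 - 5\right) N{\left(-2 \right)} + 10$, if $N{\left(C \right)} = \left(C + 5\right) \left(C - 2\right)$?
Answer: $-98$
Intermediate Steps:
$N{\left(C \right)} = \left(-2 + C\right) \left(5 + C\right)$ ($N{\left(C \right)} = \left(5 + C\right) \left(-2 + C\right) = \left(-2 + C\right) \left(5 + C\right)$)
$- 3 \left(2 - 5\right) N{\left(-2 \right)} + 10 = - 3 \left(2 - 5\right) \left(-10 + \left(-2\right)^{2} + 3 \left(-2\right)\right) + 10 = - 3 \left(- 3 \left(-10 + 4 - 6\right)\right) + 10 = - 3 \left(\left(-3\right) \left(-12\right)\right) + 10 = \left(-3\right) 36 + 10 = -108 + 10 = -98$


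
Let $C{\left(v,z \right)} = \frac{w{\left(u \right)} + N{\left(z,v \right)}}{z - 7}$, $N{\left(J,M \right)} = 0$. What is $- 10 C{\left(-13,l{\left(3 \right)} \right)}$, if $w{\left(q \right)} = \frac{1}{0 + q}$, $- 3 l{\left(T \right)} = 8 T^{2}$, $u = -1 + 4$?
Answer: $\frac{10}{93} \approx 0.10753$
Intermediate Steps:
$u = 3$
$l{\left(T \right)} = - \frac{8 T^{2}}{3}$
$w{\left(q \right)} = \frac{1}{q}$
$C{\left(v,z \right)} = \frac{1}{3 \left(-7 + z\right)}$ ($C{\left(v,z \right)} = \frac{\frac{1}{3} + 0}{z - 7} = \frac{\frac{1}{3} + 0}{-7 + z} = \frac{1}{3 \left(-7 + z\right)}$)
$- 10 C{\left(-13,l{\left(3 \right)} \right)} = - 10 \frac{1}{3 \left(-7 - \frac{8 \cdot 3^{2}}{3}\right)} = - 10 \frac{1}{3 \left(-7 - 24\right)} = - 10 \frac{1}{3 \left(-31\right)} = - 10 \cdot \frac{1}{3} \left(- \frac{1}{31}\right) = \left(-10\right) \left(- \frac{1}{93}\right) = \frac{10}{93}$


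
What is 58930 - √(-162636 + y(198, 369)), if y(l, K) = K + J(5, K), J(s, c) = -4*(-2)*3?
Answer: 58930 - 9*I*√2003 ≈ 58930.0 - 402.79*I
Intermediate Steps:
J(s, c) = 24 (J(s, c) = 8*3 = 24)
y(l, K) = 24 + K (y(l, K) = K + 24 = 24 + K)
58930 - √(-162636 + y(198, 369)) = 58930 - √(-162636 + (24 + 369)) = 58930 - √(-162636 + 393) = 58930 - √(-162243) = 58930 - 9*I*√2003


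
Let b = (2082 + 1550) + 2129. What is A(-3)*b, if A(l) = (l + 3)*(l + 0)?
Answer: 0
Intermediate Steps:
b = 5761 (b = 3632 + 2129 = 5761)
A(l) = l*(3 + l) (A(l) = (3 + l)*l = l*(3 + l))
A(-3)*b = -3*(3 - 3)*5761 = -3*0*5761 = 0*5761 = 0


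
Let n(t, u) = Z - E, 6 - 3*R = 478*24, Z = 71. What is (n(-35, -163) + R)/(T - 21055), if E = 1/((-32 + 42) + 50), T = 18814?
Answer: 225061/134460 ≈ 1.6738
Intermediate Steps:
E = 1/60 (E = 1/(10 + 50) = 1/60 ≈ 0.016667)
R = -3822 (R = 2 - 478*24/3 = 2 - ⅓*11472 = 2 - 3824 = -3822)
n(t, u) = 4259/60 (n(t, u) = 71 - 1*1/60 = 71 - 1/60 = 4259/60)
(n(-35, -163) + R)/(T - 21055) = (4259/60 - 3822)/(18814 - 21055) = -225061/60/(-2241) = -225061/60*(-1/2241) = 225061/134460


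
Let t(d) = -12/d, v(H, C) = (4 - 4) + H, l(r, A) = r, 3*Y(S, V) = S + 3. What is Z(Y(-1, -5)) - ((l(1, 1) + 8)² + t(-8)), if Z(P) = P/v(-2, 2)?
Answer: -497/6 ≈ -82.833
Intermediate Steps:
Y(S, V) = 1 + S/3 (Y(S, V) = (S + 3)/3 = (3 + S)/3 = 1 + S/3)
v(H, C) = H (v(H, C) = 0 + H = H)
Z(P) = -P/2 (Z(P) = P/(-2) = P*(-½) = -P/2)
Z(Y(-1, -5)) - ((l(1, 1) + 8)² + t(-8)) = -(1 + (⅓)*(-1))/2 - ((1 + 8)² - 12/(-8)) = -(1 - ⅓)/2 - (9² - 12*(-⅛)) = -½*⅔ - (81 + 3/2) = -⅓ - 1*165/2 = -⅓ - 165/2 = -497/6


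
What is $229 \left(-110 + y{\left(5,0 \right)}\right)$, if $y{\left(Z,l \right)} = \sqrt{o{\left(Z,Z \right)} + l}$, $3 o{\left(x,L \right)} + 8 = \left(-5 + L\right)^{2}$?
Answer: $-25190 + \frac{458 i \sqrt{6}}{3} \approx -25190.0 + 373.96 i$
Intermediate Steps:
$o{\left(x,L \right)} = - \frac{8}{3} + \frac{\left(-5 + L\right)^{2}}{3}$
$y{\left(Z,l \right)} = \sqrt{- \frac{8}{3} + l + \frac{\left(-5 + Z\right)^{2}}{3}}$ ($y{\left(Z,l \right)} = \sqrt{\left(- \frac{8}{3} + \frac{\left(-5 + Z\right)^{2}}{3}\right) + l} = \sqrt{- \frac{8}{3} + l + \frac{\left(-5 + Z\right)^{2}}{3}}$)
$229 \left(-110 + y{\left(5,0 \right)}\right) = 229 \left(-110 + \frac{\sqrt{-24 + 3 \left(-5 + 5\right)^{2} + 9 \cdot 0}}{3}\right) = 229 \left(-110 + \frac{\sqrt{-24 + 3 \cdot 0^{2} + 0}}{3}\right) = 229 \left(-110 + \frac{\sqrt{-24 + 3 \cdot 0 + 0}}{3}\right) = 229 \left(-110 + \frac{\sqrt{-24 + 0 + 0}}{3}\right) = 229 \left(-110 + \frac{\sqrt{-24}}{3}\right) = 229 \left(-110 + \frac{2 i \sqrt{6}}{3}\right) = -25190 + \frac{458 i \sqrt{6}}{3}$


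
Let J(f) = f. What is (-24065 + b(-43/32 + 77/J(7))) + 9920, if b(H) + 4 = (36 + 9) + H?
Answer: -451019/32 ≈ -14094.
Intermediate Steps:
b(H) = 41 + H (b(H) = -4 + ((36 + 9) + H) = -4 + (45 + H) = 41 + H)
(-24065 + b(-43/32 + 77/J(7))) + 9920 = (-24065 + (41 + (-43/32 + 77/7))) + 9920 = (-24065 + (41 + (-43*1/32 + 77*(1/7)))) + 9920 = (-24065 + (41 + (-43/32 + 11))) + 9920 = (-24065 + (41 + 309/32)) + 9920 = (-24065 + 1621/32) + 9920 = -768459/32 + 9920 = -451019/32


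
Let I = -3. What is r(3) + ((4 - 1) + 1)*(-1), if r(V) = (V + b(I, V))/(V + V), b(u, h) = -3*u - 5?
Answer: -17/6 ≈ -2.8333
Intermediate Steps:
b(u, h) = -5 - 3*u
r(V) = (4 + V)/(2*V) (r(V) = (V + (-5 - 3*(-3)))/(V + V) = (V + (-5 + 9))/((2*V)) = (V + 4)*(1/(2*V)) = (4 + V)*(1/(2*V)) = (4 + V)/(2*V))
r(3) + ((4 - 1) + 1)*(-1) = (½)*(4 + 3)/3 + ((4 - 1) + 1)*(-1) = (½)*(⅓)*7 + (3 + 1)*(-1) = 7/6 + 4*(-1) = 7/6 - 4 = -17/6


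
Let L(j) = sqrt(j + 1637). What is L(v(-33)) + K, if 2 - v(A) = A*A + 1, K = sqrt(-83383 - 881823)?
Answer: 3*sqrt(61) + I*sqrt(965206) ≈ 23.431 + 982.45*I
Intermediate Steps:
K = I*sqrt(965206) (K = sqrt(-965206) = I*sqrt(965206) ≈ 982.45*I)
v(A) = 1 - A**2 (v(A) = 2 - (A*A + 1) = 2 - (A**2 + 1) = 2 - (1 + A**2) = 2 + (-1 - A**2) = 1 - A**2)
L(j) = sqrt(1637 + j)
L(v(-33)) + K = sqrt(1637 + (1 - 1*(-33)**2)) + I*sqrt(965206) = sqrt(1637 + (1 - 1*1089)) + I*sqrt(965206) = sqrt(1637 + (1 - 1089)) + I*sqrt(965206) = sqrt(1637 - 1088) + I*sqrt(965206) = sqrt(549) + I*sqrt(965206) = 3*sqrt(61) + I*sqrt(965206)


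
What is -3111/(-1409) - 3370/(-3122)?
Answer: 7230436/2199449 ≈ 3.2874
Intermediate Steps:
-3111/(-1409) - 3370/(-3122) = -3111*(-1/1409) - 3370*(-1/3122) = 3111/1409 + 1685/1561 = 7230436/2199449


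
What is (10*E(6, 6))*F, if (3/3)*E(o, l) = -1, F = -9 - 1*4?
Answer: 130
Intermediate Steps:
F = -13 (F = -9 - 4 = -13)
E(o, l) = -1
(10*E(6, 6))*F = (10*(-1))*(-13) = -10*(-13) = 130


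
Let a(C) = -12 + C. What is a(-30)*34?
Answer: -1428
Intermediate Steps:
a(-30)*34 = (-12 - 30)*34 = -42*34 = -1428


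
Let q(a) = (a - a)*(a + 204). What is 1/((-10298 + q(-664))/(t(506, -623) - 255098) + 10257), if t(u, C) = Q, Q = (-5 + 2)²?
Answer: 255089/2616458171 ≈ 9.7494e-5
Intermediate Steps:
Q = 9 (Q = (-3)² = 9)
t(u, C) = 9
q(a) = 0 (q(a) = 0*(204 + a) = 0)
1/((-10298 + q(-664))/(t(506, -623) - 255098) + 10257) = 1/((-10298 + 0)/(9 - 255098) + 10257) = 1/(-10298/(-255089) + 10257) = 1/(-10298*(-1/255089) + 10257) = 1/(10298/255089 + 10257) = 1/(2616458171/255089) = 255089/2616458171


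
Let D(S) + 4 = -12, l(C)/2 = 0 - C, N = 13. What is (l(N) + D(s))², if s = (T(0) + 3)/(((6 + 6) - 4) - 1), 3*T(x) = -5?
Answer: 1764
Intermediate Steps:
T(x) = -5/3 (T(x) = (⅓)*(-5) = -5/3)
l(C) = -2*C (l(C) = 2*(0 - C) = 2*(-C) = -2*C)
s = 4/21 (s = (-5/3 + 3)/(((6 + 6) - 4) - 1) = 4/(3*((12 - 4) - 1)) = 4/(3*(8 - 1)) = (4/3)/7 = (4/3)*(⅐) = 4/21 ≈ 0.19048)
D(S) = -16 (D(S) = -4 - 12 = -16)
(l(N) + D(s))² = (-2*13 - 16)² = (-26 - 16)² = (-42)² = 1764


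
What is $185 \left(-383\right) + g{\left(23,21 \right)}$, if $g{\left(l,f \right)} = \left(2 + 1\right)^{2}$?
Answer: $-70846$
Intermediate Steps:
$g{\left(l,f \right)} = 9$ ($g{\left(l,f \right)} = 3^{2} = 9$)
$185 \left(-383\right) + g{\left(23,21 \right)} = 185 \left(-383\right) + 9 = -70855 + 9 = -70846$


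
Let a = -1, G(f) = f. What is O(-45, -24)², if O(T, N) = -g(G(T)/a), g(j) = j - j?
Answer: 0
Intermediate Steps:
g(j) = 0
O(T, N) = 0 (O(T, N) = -1*0 = 0)
O(-45, -24)² = 0² = 0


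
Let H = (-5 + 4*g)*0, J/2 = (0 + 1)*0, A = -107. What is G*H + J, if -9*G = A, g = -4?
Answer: 0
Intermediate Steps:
G = 107/9 (G = -⅑*(-107) = 107/9 ≈ 11.889)
J = 0 (J = 2*((0 + 1)*0) = 2*(1*0) = 2*0 = 0)
H = 0 (H = (-5 + 4*(-4))*0 = (-5 - 16)*0 = -21*0 = 0)
G*H + J = (107/9)*0 + 0 = 0 + 0 = 0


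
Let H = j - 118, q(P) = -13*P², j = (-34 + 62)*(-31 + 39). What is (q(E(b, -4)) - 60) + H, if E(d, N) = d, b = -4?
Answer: -162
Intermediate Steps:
j = 224 (j = 28*8 = 224)
H = 106 (H = 224 - 118 = 106)
(q(E(b, -4)) - 60) + H = (-13*(-4)² - 60) + 106 = (-13*16 - 60) + 106 = (-208 - 60) + 106 = -268 + 106 = -162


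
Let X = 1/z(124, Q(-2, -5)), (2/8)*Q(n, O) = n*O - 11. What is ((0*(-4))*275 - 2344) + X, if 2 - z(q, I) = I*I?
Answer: -32817/14 ≈ -2344.1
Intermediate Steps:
Q(n, O) = -44 + 4*O*n (Q(n, O) = 4*(n*O - 11) = 4*(O*n - 11) = 4*(-11 + O*n) = -44 + 4*O*n)
z(q, I) = 2 - I² (z(q, I) = 2 - I*I = 2 - I²)
X = -1/14 (X = 1/(2 - (-44 + 4*(-5)*(-2))²) = 1/(2 - (-44 + 40)²) = 1/(2 - 1*(-4)²) = 1/(2 - 1*16) = 1/(2 - 16) = 1/(-14) = -1/14 ≈ -0.071429)
((0*(-4))*275 - 2344) + X = ((0*(-4))*275 - 2344) - 1/14 = (0*275 - 2344) - 1/14 = (0 - 2344) - 1/14 = -2344 - 1/14 = -32817/14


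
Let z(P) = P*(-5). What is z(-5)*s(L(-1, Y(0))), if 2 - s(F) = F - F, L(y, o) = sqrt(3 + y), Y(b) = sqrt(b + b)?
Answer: 50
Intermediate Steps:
Y(b) = sqrt(2)*sqrt(b) (Y(b) = sqrt(2*b) = sqrt(2)*sqrt(b))
z(P) = -5*P
s(F) = 2 (s(F) = 2 - (F - F) = 2 - 1*0 = 2 + 0 = 2)
z(-5)*s(L(-1, Y(0))) = -5*(-5)*2 = 25*2 = 50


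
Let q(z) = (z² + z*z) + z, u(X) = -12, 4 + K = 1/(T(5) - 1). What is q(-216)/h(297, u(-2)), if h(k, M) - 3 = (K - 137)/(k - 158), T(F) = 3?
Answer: 25880688/553 ≈ 46801.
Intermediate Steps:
K = -7/2 (K = -4 + 1/(3 - 1) = -4 + 1/2 = -4 + ½ = -7/2 ≈ -3.5000)
q(z) = z + 2*z² (q(z) = (z² + z²) + z = 2*z² + z = z + 2*z²)
h(k, M) = 3 - 281/(2*(-158 + k)) (h(k, M) = 3 + (-7/2 - 137)/(k - 158) = 3 - 281/(2*(-158 + k)))
q(-216)/h(297, u(-2)) = (-216*(1 + 2*(-216)))/(((-1229 + 6*297)/(2*(-158 + 297)))) = (-216*(1 - 432))/(((½)*(-1229 + 1782)/139)) = (-216*(-431))/(((½)*(1/139)*553)) = 93096/(553/278) = 93096*(278/553) = 25880688/553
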